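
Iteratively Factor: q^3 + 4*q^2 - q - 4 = (q + 1)*(q^2 + 3*q - 4) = (q + 1)*(q + 4)*(q - 1)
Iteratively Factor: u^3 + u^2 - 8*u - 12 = (u + 2)*(u^2 - u - 6) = (u - 3)*(u + 2)*(u + 2)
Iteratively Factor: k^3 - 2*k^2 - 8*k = (k + 2)*(k^2 - 4*k) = (k - 4)*(k + 2)*(k)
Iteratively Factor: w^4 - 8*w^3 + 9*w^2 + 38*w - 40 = (w - 4)*(w^3 - 4*w^2 - 7*w + 10) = (w - 4)*(w + 2)*(w^2 - 6*w + 5) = (w - 5)*(w - 4)*(w + 2)*(w - 1)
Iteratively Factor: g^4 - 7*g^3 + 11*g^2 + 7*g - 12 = (g - 1)*(g^3 - 6*g^2 + 5*g + 12) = (g - 4)*(g - 1)*(g^2 - 2*g - 3) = (g - 4)*(g - 3)*(g - 1)*(g + 1)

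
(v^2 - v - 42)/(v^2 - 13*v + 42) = (v + 6)/(v - 6)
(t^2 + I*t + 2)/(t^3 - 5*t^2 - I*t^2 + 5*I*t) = (t + 2*I)/(t*(t - 5))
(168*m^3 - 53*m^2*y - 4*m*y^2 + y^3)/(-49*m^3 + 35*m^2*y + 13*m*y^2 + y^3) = (24*m^2 - 11*m*y + y^2)/(-7*m^2 + 6*m*y + y^2)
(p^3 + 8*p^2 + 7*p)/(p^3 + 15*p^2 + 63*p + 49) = p/(p + 7)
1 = 1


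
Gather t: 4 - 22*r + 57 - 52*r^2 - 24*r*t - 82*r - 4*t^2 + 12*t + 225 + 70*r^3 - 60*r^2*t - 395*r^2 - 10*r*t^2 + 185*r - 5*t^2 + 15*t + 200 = 70*r^3 - 447*r^2 + 81*r + t^2*(-10*r - 9) + t*(-60*r^2 - 24*r + 27) + 486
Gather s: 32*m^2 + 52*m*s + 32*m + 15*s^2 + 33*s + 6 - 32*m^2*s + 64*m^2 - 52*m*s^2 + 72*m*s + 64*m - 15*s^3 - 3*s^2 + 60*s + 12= 96*m^2 + 96*m - 15*s^3 + s^2*(12 - 52*m) + s*(-32*m^2 + 124*m + 93) + 18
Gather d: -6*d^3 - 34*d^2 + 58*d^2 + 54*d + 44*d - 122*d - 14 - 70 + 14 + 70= -6*d^3 + 24*d^2 - 24*d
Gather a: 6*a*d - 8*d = 6*a*d - 8*d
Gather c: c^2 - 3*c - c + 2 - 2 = c^2 - 4*c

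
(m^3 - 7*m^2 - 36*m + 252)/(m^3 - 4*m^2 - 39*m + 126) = (m - 6)/(m - 3)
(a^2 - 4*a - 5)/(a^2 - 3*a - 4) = (a - 5)/(a - 4)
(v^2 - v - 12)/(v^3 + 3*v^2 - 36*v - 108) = (v - 4)/(v^2 - 36)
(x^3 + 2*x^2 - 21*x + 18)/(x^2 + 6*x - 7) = (x^2 + 3*x - 18)/(x + 7)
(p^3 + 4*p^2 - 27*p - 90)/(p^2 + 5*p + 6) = (p^2 + p - 30)/(p + 2)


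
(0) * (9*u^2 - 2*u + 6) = 0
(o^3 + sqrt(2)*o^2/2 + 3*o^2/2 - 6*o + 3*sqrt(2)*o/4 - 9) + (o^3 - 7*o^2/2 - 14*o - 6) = 2*o^3 - 2*o^2 + sqrt(2)*o^2/2 - 20*o + 3*sqrt(2)*o/4 - 15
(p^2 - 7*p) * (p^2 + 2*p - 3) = p^4 - 5*p^3 - 17*p^2 + 21*p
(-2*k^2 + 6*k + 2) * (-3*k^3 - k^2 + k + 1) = 6*k^5 - 16*k^4 - 14*k^3 + 2*k^2 + 8*k + 2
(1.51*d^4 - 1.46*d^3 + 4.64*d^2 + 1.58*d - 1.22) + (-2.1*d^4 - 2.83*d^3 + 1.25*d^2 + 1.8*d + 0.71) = -0.59*d^4 - 4.29*d^3 + 5.89*d^2 + 3.38*d - 0.51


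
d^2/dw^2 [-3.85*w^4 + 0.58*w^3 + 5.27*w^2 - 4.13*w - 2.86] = -46.2*w^2 + 3.48*w + 10.54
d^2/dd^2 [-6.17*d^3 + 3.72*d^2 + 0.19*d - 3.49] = 7.44 - 37.02*d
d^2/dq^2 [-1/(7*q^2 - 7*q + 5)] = 14*(7*q^2 - 7*q - 7*(2*q - 1)^2 + 5)/(7*q^2 - 7*q + 5)^3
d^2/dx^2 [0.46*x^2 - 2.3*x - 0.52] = 0.920000000000000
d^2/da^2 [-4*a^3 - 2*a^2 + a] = -24*a - 4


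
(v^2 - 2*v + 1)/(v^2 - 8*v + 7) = (v - 1)/(v - 7)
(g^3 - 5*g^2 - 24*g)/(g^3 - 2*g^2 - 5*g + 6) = g*(g^2 - 5*g - 24)/(g^3 - 2*g^2 - 5*g + 6)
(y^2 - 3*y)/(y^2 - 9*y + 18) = y/(y - 6)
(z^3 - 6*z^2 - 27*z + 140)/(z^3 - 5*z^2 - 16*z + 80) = (z^2 - 2*z - 35)/(z^2 - z - 20)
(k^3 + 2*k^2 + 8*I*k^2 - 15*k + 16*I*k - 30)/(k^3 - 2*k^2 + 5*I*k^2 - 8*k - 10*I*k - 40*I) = (k + 3*I)/(k - 4)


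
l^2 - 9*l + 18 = (l - 6)*(l - 3)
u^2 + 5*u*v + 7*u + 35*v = (u + 7)*(u + 5*v)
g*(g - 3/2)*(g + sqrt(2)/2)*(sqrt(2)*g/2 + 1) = sqrt(2)*g^4/2 - 3*sqrt(2)*g^3/4 + 3*g^3/2 - 9*g^2/4 + sqrt(2)*g^2/2 - 3*sqrt(2)*g/4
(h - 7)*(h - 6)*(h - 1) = h^3 - 14*h^2 + 55*h - 42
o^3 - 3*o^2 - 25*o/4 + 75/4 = (o - 3)*(o - 5/2)*(o + 5/2)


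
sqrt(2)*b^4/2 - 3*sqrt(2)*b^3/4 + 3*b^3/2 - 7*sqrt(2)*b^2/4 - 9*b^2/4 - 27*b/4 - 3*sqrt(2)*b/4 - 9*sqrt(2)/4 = (b - 3)*(b + 3/2)*(b + sqrt(2))*(sqrt(2)*b/2 + 1/2)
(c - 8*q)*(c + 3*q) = c^2 - 5*c*q - 24*q^2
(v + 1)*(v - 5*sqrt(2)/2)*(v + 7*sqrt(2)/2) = v^3 + v^2 + sqrt(2)*v^2 - 35*v/2 + sqrt(2)*v - 35/2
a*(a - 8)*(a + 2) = a^3 - 6*a^2 - 16*a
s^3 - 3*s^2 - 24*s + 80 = (s - 4)^2*(s + 5)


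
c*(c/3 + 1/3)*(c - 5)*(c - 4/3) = c^4/3 - 16*c^3/9 + c^2/9 + 20*c/9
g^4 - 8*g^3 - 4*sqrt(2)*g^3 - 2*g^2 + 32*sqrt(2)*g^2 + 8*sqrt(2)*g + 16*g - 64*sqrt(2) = (g - 8)*(g - 4*sqrt(2))*(g - sqrt(2))*(g + sqrt(2))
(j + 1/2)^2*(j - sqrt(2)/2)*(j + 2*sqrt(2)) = j^4 + j^3 + 3*sqrt(2)*j^3/2 - 7*j^2/4 + 3*sqrt(2)*j^2/2 - 2*j + 3*sqrt(2)*j/8 - 1/2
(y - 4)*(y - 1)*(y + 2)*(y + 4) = y^4 + y^3 - 18*y^2 - 16*y + 32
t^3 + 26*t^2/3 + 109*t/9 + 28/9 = (t + 1/3)*(t + 4/3)*(t + 7)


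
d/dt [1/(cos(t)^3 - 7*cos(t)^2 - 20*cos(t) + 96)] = (3*cos(t)^2 - 14*cos(t) - 20)*sin(t)/(cos(t)^3 - 7*cos(t)^2 - 20*cos(t) + 96)^2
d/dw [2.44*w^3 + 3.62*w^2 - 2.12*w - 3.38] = 7.32*w^2 + 7.24*w - 2.12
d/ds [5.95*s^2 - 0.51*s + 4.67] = 11.9*s - 0.51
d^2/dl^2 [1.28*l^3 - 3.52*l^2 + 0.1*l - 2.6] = 7.68*l - 7.04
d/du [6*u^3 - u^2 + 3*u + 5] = 18*u^2 - 2*u + 3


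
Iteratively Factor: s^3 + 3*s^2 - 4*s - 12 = (s - 2)*(s^2 + 5*s + 6) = (s - 2)*(s + 3)*(s + 2)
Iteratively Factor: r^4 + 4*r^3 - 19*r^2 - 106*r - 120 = (r + 2)*(r^3 + 2*r^2 - 23*r - 60) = (r + 2)*(r + 4)*(r^2 - 2*r - 15) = (r + 2)*(r + 3)*(r + 4)*(r - 5)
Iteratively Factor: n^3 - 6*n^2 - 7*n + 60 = (n - 5)*(n^2 - n - 12) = (n - 5)*(n + 3)*(n - 4)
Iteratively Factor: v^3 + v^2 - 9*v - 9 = (v + 1)*(v^2 - 9) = (v + 1)*(v + 3)*(v - 3)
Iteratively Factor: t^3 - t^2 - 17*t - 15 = (t - 5)*(t^2 + 4*t + 3) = (t - 5)*(t + 3)*(t + 1)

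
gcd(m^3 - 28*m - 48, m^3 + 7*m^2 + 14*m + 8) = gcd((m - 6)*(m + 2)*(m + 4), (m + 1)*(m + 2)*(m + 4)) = m^2 + 6*m + 8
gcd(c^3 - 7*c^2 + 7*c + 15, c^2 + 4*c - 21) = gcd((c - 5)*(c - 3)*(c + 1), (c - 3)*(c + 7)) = c - 3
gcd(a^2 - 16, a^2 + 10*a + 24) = a + 4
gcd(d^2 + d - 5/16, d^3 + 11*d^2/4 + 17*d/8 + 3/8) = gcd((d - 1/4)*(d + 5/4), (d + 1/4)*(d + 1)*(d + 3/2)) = 1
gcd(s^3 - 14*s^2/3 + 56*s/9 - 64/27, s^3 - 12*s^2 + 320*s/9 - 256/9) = s^2 - 4*s + 32/9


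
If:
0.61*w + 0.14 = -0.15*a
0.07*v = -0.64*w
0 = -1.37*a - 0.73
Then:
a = -0.53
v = 0.90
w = -0.10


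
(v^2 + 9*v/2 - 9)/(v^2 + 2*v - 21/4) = 2*(v + 6)/(2*v + 7)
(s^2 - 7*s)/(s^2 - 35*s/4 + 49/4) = 4*s/(4*s - 7)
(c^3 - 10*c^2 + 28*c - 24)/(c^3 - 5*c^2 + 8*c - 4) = (c - 6)/(c - 1)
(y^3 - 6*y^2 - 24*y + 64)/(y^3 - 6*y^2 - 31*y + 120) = (y^2 + 2*y - 8)/(y^2 + 2*y - 15)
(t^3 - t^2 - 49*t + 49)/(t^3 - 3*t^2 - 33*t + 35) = (t + 7)/(t + 5)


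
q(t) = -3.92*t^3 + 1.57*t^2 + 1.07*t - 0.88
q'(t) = -11.76*t^2 + 3.14*t + 1.07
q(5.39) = -563.34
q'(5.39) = -323.66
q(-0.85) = 1.75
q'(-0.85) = -10.10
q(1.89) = -19.71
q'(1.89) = -35.00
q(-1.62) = 18.17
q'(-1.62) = -34.88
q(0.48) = -0.44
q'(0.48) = -0.13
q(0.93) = -1.68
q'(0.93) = -6.18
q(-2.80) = 94.48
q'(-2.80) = -99.92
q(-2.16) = 43.64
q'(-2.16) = -60.58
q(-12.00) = 6986.12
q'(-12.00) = -1730.05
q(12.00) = -6535.72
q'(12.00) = -1654.69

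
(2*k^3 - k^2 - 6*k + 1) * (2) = 4*k^3 - 2*k^2 - 12*k + 2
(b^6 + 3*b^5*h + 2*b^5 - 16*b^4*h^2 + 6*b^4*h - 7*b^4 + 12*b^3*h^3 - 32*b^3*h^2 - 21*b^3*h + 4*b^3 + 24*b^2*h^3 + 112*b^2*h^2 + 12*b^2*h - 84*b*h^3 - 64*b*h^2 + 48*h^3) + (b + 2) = b^6 + 3*b^5*h + 2*b^5 - 16*b^4*h^2 + 6*b^4*h - 7*b^4 + 12*b^3*h^3 - 32*b^3*h^2 - 21*b^3*h + 4*b^3 + 24*b^2*h^3 + 112*b^2*h^2 + 12*b^2*h - 84*b*h^3 - 64*b*h^2 + b + 48*h^3 + 2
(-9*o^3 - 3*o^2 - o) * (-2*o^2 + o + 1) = 18*o^5 - 3*o^4 - 10*o^3 - 4*o^2 - o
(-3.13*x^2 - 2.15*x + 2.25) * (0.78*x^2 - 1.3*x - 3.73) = -2.4414*x^4 + 2.392*x^3 + 16.2249*x^2 + 5.0945*x - 8.3925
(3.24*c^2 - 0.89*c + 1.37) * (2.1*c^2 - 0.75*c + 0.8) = 6.804*c^4 - 4.299*c^3 + 6.1365*c^2 - 1.7395*c + 1.096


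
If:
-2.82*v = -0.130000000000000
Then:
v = 0.05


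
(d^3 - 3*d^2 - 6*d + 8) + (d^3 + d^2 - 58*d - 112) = 2*d^3 - 2*d^2 - 64*d - 104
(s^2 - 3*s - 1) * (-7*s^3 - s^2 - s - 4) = -7*s^5 + 20*s^4 + 9*s^3 + 13*s + 4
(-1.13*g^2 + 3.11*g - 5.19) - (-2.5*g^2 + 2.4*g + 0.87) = 1.37*g^2 + 0.71*g - 6.06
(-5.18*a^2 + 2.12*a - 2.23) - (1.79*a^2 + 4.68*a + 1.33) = -6.97*a^2 - 2.56*a - 3.56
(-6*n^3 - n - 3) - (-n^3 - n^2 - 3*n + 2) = -5*n^3 + n^2 + 2*n - 5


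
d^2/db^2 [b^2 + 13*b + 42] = 2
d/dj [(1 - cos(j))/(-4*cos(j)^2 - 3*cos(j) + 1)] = 2*(-4*cos(j) + cos(2*j))*sin(j)/(4*cos(j)^2 + 3*cos(j) - 1)^2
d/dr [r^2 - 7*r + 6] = 2*r - 7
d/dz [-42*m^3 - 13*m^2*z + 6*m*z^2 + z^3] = -13*m^2 + 12*m*z + 3*z^2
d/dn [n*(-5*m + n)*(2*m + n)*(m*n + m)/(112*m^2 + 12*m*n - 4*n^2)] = m*(n*(2*m + n)*(3*m - 2*n)*(5*m - n)*(n + 1) + (28*m^2 + 3*m*n - n^2)*(-n*(2*m + n)*(5*m - n) + n*(2*m + n)*(n + 1) - n*(5*m - n)*(n + 1) - (2*m + n)*(5*m - n)*(n + 1)))/(4*(28*m^2 + 3*m*n - n^2)^2)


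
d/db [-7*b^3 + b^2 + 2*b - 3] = -21*b^2 + 2*b + 2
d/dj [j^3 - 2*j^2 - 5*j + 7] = 3*j^2 - 4*j - 5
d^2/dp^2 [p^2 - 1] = 2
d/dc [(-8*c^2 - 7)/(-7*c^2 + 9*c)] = (-72*c^2 - 98*c + 63)/(c^2*(49*c^2 - 126*c + 81))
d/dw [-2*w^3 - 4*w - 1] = -6*w^2 - 4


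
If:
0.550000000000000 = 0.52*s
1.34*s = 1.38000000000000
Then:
No Solution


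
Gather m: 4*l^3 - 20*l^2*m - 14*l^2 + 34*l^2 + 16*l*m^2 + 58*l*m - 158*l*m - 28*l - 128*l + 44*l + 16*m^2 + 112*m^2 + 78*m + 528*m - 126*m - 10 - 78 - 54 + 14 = 4*l^3 + 20*l^2 - 112*l + m^2*(16*l + 128) + m*(-20*l^2 - 100*l + 480) - 128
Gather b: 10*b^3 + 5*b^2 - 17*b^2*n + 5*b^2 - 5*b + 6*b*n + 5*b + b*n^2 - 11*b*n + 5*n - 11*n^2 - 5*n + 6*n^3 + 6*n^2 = 10*b^3 + b^2*(10 - 17*n) + b*(n^2 - 5*n) + 6*n^3 - 5*n^2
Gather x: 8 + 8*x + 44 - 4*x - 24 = 4*x + 28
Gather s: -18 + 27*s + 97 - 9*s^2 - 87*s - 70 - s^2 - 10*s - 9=-10*s^2 - 70*s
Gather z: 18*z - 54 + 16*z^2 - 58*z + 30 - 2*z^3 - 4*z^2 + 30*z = -2*z^3 + 12*z^2 - 10*z - 24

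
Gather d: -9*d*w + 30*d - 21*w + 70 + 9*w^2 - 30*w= d*(30 - 9*w) + 9*w^2 - 51*w + 70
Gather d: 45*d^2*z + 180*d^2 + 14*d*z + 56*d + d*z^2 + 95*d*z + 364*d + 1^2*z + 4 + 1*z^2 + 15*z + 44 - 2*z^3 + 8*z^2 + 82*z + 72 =d^2*(45*z + 180) + d*(z^2 + 109*z + 420) - 2*z^3 + 9*z^2 + 98*z + 120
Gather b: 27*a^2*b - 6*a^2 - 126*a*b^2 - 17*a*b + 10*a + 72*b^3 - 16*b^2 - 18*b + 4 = -6*a^2 + 10*a + 72*b^3 + b^2*(-126*a - 16) + b*(27*a^2 - 17*a - 18) + 4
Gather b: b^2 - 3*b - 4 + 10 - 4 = b^2 - 3*b + 2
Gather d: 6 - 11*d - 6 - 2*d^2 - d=-2*d^2 - 12*d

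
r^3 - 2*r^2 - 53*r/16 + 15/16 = (r - 3)*(r - 1/4)*(r + 5/4)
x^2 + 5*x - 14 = (x - 2)*(x + 7)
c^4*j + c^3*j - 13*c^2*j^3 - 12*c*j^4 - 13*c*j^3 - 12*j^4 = (c - 4*j)*(c + j)*(c + 3*j)*(c*j + j)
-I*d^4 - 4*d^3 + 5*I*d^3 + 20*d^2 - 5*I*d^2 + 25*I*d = d*(d - 5)*(d - 5*I)*(-I*d + 1)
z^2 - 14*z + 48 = (z - 8)*(z - 6)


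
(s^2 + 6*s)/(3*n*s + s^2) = (s + 6)/(3*n + s)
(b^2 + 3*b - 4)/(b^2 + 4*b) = (b - 1)/b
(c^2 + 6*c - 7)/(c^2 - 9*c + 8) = (c + 7)/(c - 8)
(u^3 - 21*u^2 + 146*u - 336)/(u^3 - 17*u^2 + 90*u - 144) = (u - 7)/(u - 3)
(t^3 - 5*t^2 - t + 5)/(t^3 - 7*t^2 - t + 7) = (t - 5)/(t - 7)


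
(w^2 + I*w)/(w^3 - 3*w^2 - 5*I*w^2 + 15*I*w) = (w + I)/(w^2 - 3*w - 5*I*w + 15*I)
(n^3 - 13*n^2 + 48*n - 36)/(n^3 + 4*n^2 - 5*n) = (n^2 - 12*n + 36)/(n*(n + 5))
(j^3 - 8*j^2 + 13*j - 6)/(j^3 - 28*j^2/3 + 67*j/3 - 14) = 3*(j - 1)/(3*j - 7)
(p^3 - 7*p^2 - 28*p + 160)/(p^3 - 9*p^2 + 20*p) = (p^2 - 3*p - 40)/(p*(p - 5))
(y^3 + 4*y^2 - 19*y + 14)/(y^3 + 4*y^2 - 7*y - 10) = (y^2 + 6*y - 7)/(y^2 + 6*y + 5)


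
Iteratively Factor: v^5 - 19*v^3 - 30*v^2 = (v)*(v^4 - 19*v^2 - 30*v) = v^2*(v^3 - 19*v - 30) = v^2*(v + 3)*(v^2 - 3*v - 10) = v^2*(v - 5)*(v + 3)*(v + 2)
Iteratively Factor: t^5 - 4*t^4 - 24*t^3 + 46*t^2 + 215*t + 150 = (t + 3)*(t^4 - 7*t^3 - 3*t^2 + 55*t + 50) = (t + 2)*(t + 3)*(t^3 - 9*t^2 + 15*t + 25) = (t + 1)*(t + 2)*(t + 3)*(t^2 - 10*t + 25) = (t - 5)*(t + 1)*(t + 2)*(t + 3)*(t - 5)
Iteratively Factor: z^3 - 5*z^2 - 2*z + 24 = (z - 3)*(z^2 - 2*z - 8) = (z - 4)*(z - 3)*(z + 2)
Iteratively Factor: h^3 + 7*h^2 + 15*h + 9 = (h + 3)*(h^2 + 4*h + 3) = (h + 3)^2*(h + 1)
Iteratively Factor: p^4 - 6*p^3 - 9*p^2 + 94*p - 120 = (p - 2)*(p^3 - 4*p^2 - 17*p + 60) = (p - 5)*(p - 2)*(p^2 + p - 12) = (p - 5)*(p - 3)*(p - 2)*(p + 4)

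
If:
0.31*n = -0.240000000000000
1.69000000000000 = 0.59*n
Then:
No Solution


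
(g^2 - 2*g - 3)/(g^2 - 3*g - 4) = (g - 3)/(g - 4)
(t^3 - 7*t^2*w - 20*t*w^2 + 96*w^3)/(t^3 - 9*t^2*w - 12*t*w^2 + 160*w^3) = (t - 3*w)/(t - 5*w)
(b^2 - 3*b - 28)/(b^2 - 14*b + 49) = (b + 4)/(b - 7)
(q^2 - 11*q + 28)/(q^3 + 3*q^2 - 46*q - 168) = (q - 4)/(q^2 + 10*q + 24)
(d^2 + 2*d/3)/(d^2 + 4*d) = (d + 2/3)/(d + 4)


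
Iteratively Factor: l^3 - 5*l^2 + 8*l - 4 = (l - 1)*(l^2 - 4*l + 4) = (l - 2)*(l - 1)*(l - 2)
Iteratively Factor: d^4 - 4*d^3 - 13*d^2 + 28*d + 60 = (d + 2)*(d^3 - 6*d^2 - d + 30) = (d + 2)^2*(d^2 - 8*d + 15) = (d - 5)*(d + 2)^2*(d - 3)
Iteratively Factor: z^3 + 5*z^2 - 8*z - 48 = (z + 4)*(z^2 + z - 12) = (z + 4)^2*(z - 3)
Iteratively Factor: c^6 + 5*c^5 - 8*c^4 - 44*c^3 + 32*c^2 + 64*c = (c + 1)*(c^5 + 4*c^4 - 12*c^3 - 32*c^2 + 64*c) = (c - 2)*(c + 1)*(c^4 + 6*c^3 - 32*c) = (c - 2)*(c + 1)*(c + 4)*(c^3 + 2*c^2 - 8*c) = c*(c - 2)*(c + 1)*(c + 4)*(c^2 + 2*c - 8) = c*(c - 2)*(c + 1)*(c + 4)^2*(c - 2)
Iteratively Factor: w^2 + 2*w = (w + 2)*(w)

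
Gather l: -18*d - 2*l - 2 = -18*d - 2*l - 2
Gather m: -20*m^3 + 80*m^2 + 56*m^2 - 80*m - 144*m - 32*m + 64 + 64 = -20*m^3 + 136*m^2 - 256*m + 128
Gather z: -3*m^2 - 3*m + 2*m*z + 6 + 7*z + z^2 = -3*m^2 - 3*m + z^2 + z*(2*m + 7) + 6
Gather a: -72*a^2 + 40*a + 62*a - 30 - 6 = -72*a^2 + 102*a - 36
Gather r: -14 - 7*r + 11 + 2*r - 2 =-5*r - 5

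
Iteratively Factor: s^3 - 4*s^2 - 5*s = (s + 1)*(s^2 - 5*s) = (s - 5)*(s + 1)*(s)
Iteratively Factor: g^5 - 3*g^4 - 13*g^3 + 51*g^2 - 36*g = (g - 3)*(g^4 - 13*g^2 + 12*g) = (g - 3)*(g - 1)*(g^3 + g^2 - 12*g) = g*(g - 3)*(g - 1)*(g^2 + g - 12) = g*(g - 3)^2*(g - 1)*(g + 4)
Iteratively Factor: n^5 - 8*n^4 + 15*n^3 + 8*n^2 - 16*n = (n)*(n^4 - 8*n^3 + 15*n^2 + 8*n - 16) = n*(n - 4)*(n^3 - 4*n^2 - n + 4) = n*(n - 4)*(n + 1)*(n^2 - 5*n + 4) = n*(n - 4)^2*(n + 1)*(n - 1)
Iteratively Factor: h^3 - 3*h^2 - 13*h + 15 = (h - 5)*(h^2 + 2*h - 3) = (h - 5)*(h + 3)*(h - 1)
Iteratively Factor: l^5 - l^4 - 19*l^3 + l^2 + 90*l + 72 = (l - 3)*(l^4 + 2*l^3 - 13*l^2 - 38*l - 24) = (l - 3)*(l + 1)*(l^3 + l^2 - 14*l - 24) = (l - 3)*(l + 1)*(l + 3)*(l^2 - 2*l - 8) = (l - 3)*(l + 1)*(l + 2)*(l + 3)*(l - 4)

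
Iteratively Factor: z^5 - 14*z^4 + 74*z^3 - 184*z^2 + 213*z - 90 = (z - 1)*(z^4 - 13*z^3 + 61*z^2 - 123*z + 90) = (z - 2)*(z - 1)*(z^3 - 11*z^2 + 39*z - 45) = (z - 5)*(z - 2)*(z - 1)*(z^2 - 6*z + 9) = (z - 5)*(z - 3)*(z - 2)*(z - 1)*(z - 3)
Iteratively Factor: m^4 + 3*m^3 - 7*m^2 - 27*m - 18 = (m - 3)*(m^3 + 6*m^2 + 11*m + 6) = (m - 3)*(m + 2)*(m^2 + 4*m + 3) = (m - 3)*(m + 2)*(m + 3)*(m + 1)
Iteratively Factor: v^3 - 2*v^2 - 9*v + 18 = (v + 3)*(v^2 - 5*v + 6) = (v - 2)*(v + 3)*(v - 3)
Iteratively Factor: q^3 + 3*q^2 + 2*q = (q + 2)*(q^2 + q) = (q + 1)*(q + 2)*(q)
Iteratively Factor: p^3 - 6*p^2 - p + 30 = (p + 2)*(p^2 - 8*p + 15) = (p - 5)*(p + 2)*(p - 3)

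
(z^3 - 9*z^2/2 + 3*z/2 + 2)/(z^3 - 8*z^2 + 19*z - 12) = (z + 1/2)/(z - 3)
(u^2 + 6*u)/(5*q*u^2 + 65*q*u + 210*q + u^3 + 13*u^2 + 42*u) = u/(5*q*u + 35*q + u^2 + 7*u)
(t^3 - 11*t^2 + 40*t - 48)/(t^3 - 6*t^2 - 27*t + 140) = (t^2 - 7*t + 12)/(t^2 - 2*t - 35)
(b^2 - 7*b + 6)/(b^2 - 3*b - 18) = (b - 1)/(b + 3)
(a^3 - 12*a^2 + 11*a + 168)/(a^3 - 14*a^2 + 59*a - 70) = (a^2 - 5*a - 24)/(a^2 - 7*a + 10)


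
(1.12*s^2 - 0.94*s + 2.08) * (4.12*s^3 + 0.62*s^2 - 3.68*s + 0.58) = 4.6144*s^5 - 3.1784*s^4 + 3.8652*s^3 + 5.3984*s^2 - 8.1996*s + 1.2064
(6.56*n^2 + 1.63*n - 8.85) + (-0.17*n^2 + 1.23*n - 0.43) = 6.39*n^2 + 2.86*n - 9.28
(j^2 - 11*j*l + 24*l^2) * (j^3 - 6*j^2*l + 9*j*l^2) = j^5 - 17*j^4*l + 99*j^3*l^2 - 243*j^2*l^3 + 216*j*l^4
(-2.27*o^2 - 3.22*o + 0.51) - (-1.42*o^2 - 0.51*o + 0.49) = -0.85*o^2 - 2.71*o + 0.02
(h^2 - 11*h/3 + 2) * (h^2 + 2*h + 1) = h^4 - 5*h^3/3 - 13*h^2/3 + h/3 + 2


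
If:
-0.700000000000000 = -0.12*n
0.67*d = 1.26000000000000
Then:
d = 1.88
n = 5.83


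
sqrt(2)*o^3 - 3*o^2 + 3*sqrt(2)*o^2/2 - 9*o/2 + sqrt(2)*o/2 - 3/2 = (o + 1)*(o - 3*sqrt(2)/2)*(sqrt(2)*o + sqrt(2)/2)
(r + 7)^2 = r^2 + 14*r + 49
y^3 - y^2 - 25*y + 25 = (y - 5)*(y - 1)*(y + 5)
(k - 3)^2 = k^2 - 6*k + 9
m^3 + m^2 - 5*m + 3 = (m - 1)^2*(m + 3)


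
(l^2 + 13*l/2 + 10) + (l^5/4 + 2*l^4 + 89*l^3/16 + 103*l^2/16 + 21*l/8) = l^5/4 + 2*l^4 + 89*l^3/16 + 119*l^2/16 + 73*l/8 + 10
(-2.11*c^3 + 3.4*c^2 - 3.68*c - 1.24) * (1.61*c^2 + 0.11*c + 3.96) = -3.3971*c^5 + 5.2419*c^4 - 13.9064*c^3 + 11.0628*c^2 - 14.7092*c - 4.9104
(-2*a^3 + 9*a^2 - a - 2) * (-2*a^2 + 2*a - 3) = 4*a^5 - 22*a^4 + 26*a^3 - 25*a^2 - a + 6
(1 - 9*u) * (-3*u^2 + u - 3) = 27*u^3 - 12*u^2 + 28*u - 3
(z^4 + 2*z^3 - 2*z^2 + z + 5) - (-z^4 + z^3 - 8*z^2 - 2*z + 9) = 2*z^4 + z^3 + 6*z^2 + 3*z - 4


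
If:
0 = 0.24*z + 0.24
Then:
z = -1.00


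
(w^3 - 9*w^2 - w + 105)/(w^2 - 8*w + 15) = (w^2 - 4*w - 21)/(w - 3)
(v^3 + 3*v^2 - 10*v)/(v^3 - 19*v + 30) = v/(v - 3)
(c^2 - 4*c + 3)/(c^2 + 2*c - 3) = (c - 3)/(c + 3)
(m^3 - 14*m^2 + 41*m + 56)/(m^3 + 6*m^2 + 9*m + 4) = (m^2 - 15*m + 56)/(m^2 + 5*m + 4)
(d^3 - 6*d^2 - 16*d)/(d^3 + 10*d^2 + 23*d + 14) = d*(d - 8)/(d^2 + 8*d + 7)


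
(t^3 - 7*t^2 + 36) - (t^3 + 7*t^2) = 36 - 14*t^2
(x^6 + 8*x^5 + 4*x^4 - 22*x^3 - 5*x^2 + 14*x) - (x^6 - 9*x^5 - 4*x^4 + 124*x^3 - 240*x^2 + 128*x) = 17*x^5 + 8*x^4 - 146*x^3 + 235*x^2 - 114*x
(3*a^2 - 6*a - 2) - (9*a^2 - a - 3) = -6*a^2 - 5*a + 1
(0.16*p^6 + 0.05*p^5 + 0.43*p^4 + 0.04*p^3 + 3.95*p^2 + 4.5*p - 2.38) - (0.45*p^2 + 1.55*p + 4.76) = 0.16*p^6 + 0.05*p^5 + 0.43*p^4 + 0.04*p^3 + 3.5*p^2 + 2.95*p - 7.14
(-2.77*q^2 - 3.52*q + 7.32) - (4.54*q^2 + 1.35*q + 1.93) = -7.31*q^2 - 4.87*q + 5.39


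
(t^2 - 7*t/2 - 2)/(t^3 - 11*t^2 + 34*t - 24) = (t + 1/2)/(t^2 - 7*t + 6)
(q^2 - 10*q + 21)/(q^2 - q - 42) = (q - 3)/(q + 6)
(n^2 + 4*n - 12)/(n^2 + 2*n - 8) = (n + 6)/(n + 4)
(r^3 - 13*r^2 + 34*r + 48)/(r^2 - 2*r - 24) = (r^2 - 7*r - 8)/(r + 4)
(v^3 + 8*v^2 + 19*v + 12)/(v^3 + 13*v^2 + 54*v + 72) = (v + 1)/(v + 6)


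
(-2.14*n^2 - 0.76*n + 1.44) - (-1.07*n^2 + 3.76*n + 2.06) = -1.07*n^2 - 4.52*n - 0.62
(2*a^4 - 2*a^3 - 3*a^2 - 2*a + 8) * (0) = 0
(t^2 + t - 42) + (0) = t^2 + t - 42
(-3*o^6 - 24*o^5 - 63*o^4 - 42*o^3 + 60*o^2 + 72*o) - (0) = -3*o^6 - 24*o^5 - 63*o^4 - 42*o^3 + 60*o^2 + 72*o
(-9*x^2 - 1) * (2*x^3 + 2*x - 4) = -18*x^5 - 20*x^3 + 36*x^2 - 2*x + 4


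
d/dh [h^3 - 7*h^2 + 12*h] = 3*h^2 - 14*h + 12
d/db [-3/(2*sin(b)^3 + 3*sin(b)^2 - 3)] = 18*(sin(b) + 1)*sin(b)*cos(b)/(2*sin(b)^3 + 3*sin(b)^2 - 3)^2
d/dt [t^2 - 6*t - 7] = 2*t - 6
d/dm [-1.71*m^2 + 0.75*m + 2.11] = 0.75 - 3.42*m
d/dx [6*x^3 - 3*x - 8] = 18*x^2 - 3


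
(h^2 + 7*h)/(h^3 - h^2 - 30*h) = (h + 7)/(h^2 - h - 30)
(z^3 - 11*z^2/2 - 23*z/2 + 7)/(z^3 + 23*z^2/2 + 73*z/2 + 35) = (2*z^2 - 15*z + 7)/(2*z^2 + 19*z + 35)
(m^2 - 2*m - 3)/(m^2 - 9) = (m + 1)/(m + 3)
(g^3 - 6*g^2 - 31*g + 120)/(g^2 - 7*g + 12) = (g^2 - 3*g - 40)/(g - 4)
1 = 1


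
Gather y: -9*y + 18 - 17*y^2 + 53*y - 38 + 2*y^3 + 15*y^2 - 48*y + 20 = 2*y^3 - 2*y^2 - 4*y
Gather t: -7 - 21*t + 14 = 7 - 21*t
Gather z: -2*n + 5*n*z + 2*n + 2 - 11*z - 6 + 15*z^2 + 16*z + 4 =15*z^2 + z*(5*n + 5)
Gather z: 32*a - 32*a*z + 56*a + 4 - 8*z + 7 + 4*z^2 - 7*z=88*a + 4*z^2 + z*(-32*a - 15) + 11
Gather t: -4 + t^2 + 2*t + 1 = t^2 + 2*t - 3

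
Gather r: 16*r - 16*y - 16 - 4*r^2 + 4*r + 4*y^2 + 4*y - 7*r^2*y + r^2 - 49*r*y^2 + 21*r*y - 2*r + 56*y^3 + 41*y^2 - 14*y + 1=r^2*(-7*y - 3) + r*(-49*y^2 + 21*y + 18) + 56*y^3 + 45*y^2 - 26*y - 15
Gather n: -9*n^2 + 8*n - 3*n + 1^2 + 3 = -9*n^2 + 5*n + 4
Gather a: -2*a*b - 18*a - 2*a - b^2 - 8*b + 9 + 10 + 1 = a*(-2*b - 20) - b^2 - 8*b + 20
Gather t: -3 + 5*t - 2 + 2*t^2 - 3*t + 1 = 2*t^2 + 2*t - 4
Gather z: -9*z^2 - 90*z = -9*z^2 - 90*z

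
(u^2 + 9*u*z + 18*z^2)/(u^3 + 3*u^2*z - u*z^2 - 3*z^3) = (-u - 6*z)/(-u^2 + z^2)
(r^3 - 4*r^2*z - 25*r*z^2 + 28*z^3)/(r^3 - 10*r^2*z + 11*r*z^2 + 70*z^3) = (-r^2 - 3*r*z + 4*z^2)/(-r^2 + 3*r*z + 10*z^2)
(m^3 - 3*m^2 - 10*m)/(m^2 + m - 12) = m*(m^2 - 3*m - 10)/(m^2 + m - 12)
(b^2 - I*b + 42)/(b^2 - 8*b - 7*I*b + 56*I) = (b + 6*I)/(b - 8)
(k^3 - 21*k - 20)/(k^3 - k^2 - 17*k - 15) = (k + 4)/(k + 3)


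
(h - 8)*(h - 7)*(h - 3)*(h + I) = h^4 - 18*h^3 + I*h^3 + 101*h^2 - 18*I*h^2 - 168*h + 101*I*h - 168*I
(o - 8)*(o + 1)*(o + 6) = o^3 - o^2 - 50*o - 48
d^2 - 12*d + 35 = (d - 7)*(d - 5)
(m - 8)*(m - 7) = m^2 - 15*m + 56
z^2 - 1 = (z - 1)*(z + 1)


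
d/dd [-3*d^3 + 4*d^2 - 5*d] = -9*d^2 + 8*d - 5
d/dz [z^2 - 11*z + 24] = 2*z - 11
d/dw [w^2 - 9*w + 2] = 2*w - 9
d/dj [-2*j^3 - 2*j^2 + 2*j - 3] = -6*j^2 - 4*j + 2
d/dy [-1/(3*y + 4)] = 3/(3*y + 4)^2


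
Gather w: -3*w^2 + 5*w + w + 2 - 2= -3*w^2 + 6*w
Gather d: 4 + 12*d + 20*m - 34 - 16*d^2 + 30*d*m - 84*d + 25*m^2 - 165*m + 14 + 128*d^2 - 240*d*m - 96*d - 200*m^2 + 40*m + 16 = 112*d^2 + d*(-210*m - 168) - 175*m^2 - 105*m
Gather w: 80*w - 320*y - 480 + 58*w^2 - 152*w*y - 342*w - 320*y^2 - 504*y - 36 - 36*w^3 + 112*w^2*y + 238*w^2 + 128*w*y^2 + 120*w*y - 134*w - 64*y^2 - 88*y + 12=-36*w^3 + w^2*(112*y + 296) + w*(128*y^2 - 32*y - 396) - 384*y^2 - 912*y - 504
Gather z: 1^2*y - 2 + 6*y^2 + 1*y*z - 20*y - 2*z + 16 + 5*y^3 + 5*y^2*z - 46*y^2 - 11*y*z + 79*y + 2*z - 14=5*y^3 - 40*y^2 + 60*y + z*(5*y^2 - 10*y)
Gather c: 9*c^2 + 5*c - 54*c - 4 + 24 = 9*c^2 - 49*c + 20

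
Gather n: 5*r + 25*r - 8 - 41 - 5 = 30*r - 54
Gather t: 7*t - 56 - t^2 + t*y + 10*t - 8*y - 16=-t^2 + t*(y + 17) - 8*y - 72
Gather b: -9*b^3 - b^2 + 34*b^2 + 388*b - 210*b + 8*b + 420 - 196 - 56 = -9*b^3 + 33*b^2 + 186*b + 168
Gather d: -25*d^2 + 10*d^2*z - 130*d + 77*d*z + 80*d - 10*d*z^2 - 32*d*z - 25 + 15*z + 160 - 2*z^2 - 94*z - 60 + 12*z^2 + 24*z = d^2*(10*z - 25) + d*(-10*z^2 + 45*z - 50) + 10*z^2 - 55*z + 75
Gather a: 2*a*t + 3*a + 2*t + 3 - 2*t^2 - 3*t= a*(2*t + 3) - 2*t^2 - t + 3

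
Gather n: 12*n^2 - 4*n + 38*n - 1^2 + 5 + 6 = 12*n^2 + 34*n + 10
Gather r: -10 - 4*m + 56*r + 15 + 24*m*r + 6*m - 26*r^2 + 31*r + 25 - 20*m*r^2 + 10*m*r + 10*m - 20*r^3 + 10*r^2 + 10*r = 12*m - 20*r^3 + r^2*(-20*m - 16) + r*(34*m + 97) + 30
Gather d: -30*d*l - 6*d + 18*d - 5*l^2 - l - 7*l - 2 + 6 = d*(12 - 30*l) - 5*l^2 - 8*l + 4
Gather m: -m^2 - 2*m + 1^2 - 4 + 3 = -m^2 - 2*m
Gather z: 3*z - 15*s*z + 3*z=z*(6 - 15*s)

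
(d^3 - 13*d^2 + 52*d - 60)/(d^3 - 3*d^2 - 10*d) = (d^2 - 8*d + 12)/(d*(d + 2))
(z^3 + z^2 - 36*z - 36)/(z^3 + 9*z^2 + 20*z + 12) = (z - 6)/(z + 2)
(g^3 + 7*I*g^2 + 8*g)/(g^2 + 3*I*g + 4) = g*(g + 8*I)/(g + 4*I)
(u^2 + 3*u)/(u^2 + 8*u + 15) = u/(u + 5)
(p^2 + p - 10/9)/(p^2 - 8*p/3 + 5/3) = (9*p^2 + 9*p - 10)/(3*(3*p^2 - 8*p + 5))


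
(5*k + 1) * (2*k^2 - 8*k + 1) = 10*k^3 - 38*k^2 - 3*k + 1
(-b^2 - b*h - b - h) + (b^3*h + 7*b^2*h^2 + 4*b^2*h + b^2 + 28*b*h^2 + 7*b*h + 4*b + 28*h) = b^3*h + 7*b^2*h^2 + 4*b^2*h + 28*b*h^2 + 6*b*h + 3*b + 27*h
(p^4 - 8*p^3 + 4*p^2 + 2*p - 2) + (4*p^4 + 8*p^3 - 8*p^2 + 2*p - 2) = 5*p^4 - 4*p^2 + 4*p - 4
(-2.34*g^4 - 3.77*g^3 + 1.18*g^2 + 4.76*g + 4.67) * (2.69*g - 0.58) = -6.2946*g^5 - 8.7841*g^4 + 5.3608*g^3 + 12.12*g^2 + 9.8015*g - 2.7086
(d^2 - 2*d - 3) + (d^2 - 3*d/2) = 2*d^2 - 7*d/2 - 3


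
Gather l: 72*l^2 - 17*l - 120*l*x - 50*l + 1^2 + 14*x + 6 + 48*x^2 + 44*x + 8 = 72*l^2 + l*(-120*x - 67) + 48*x^2 + 58*x + 15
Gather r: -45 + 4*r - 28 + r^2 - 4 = r^2 + 4*r - 77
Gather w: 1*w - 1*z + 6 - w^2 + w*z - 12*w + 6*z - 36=-w^2 + w*(z - 11) + 5*z - 30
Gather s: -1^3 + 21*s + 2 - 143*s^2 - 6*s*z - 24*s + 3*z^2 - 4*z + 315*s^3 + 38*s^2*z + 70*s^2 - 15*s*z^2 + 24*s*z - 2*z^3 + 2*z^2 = 315*s^3 + s^2*(38*z - 73) + s*(-15*z^2 + 18*z - 3) - 2*z^3 + 5*z^2 - 4*z + 1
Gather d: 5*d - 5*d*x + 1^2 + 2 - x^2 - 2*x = d*(5 - 5*x) - x^2 - 2*x + 3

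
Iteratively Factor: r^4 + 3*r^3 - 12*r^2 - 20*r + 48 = (r + 3)*(r^3 - 12*r + 16) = (r - 2)*(r + 3)*(r^2 + 2*r - 8) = (r - 2)*(r + 3)*(r + 4)*(r - 2)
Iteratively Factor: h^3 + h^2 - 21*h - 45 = (h + 3)*(h^2 - 2*h - 15) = (h - 5)*(h + 3)*(h + 3)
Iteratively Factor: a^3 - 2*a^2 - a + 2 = (a - 1)*(a^2 - a - 2) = (a - 2)*(a - 1)*(a + 1)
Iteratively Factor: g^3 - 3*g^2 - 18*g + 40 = (g - 2)*(g^2 - g - 20) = (g - 5)*(g - 2)*(g + 4)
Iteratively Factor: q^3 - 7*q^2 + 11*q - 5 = (q - 1)*(q^2 - 6*q + 5) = (q - 5)*(q - 1)*(q - 1)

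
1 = 1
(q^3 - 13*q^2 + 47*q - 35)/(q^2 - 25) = (q^2 - 8*q + 7)/(q + 5)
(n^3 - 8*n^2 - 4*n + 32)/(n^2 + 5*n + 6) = (n^2 - 10*n + 16)/(n + 3)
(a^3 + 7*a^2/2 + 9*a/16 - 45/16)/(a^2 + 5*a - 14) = (16*a^3 + 56*a^2 + 9*a - 45)/(16*(a^2 + 5*a - 14))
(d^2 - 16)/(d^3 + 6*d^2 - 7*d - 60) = (d - 4)/(d^2 + 2*d - 15)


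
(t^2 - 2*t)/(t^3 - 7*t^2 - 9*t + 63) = t*(t - 2)/(t^3 - 7*t^2 - 9*t + 63)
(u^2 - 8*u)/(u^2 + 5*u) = (u - 8)/(u + 5)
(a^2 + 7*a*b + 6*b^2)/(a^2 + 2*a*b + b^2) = (a + 6*b)/(a + b)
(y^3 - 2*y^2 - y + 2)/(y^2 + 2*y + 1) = (y^2 - 3*y + 2)/(y + 1)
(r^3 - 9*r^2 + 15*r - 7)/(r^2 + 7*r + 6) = (r^3 - 9*r^2 + 15*r - 7)/(r^2 + 7*r + 6)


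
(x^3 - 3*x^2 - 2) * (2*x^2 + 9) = 2*x^5 - 6*x^4 + 9*x^3 - 31*x^2 - 18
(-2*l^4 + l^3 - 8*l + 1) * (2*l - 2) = -4*l^5 + 6*l^4 - 2*l^3 - 16*l^2 + 18*l - 2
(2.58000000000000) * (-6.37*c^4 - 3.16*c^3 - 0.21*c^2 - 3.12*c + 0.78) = -16.4346*c^4 - 8.1528*c^3 - 0.5418*c^2 - 8.0496*c + 2.0124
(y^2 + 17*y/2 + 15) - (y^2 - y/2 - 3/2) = 9*y + 33/2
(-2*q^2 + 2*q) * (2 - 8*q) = 16*q^3 - 20*q^2 + 4*q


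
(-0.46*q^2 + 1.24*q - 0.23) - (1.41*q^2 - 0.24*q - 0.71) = -1.87*q^2 + 1.48*q + 0.48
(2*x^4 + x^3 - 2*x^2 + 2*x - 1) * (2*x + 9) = 4*x^5 + 20*x^4 + 5*x^3 - 14*x^2 + 16*x - 9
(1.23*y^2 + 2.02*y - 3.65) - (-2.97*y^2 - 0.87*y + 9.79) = 4.2*y^2 + 2.89*y - 13.44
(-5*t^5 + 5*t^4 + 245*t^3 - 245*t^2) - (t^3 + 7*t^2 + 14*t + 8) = -5*t^5 + 5*t^4 + 244*t^3 - 252*t^2 - 14*t - 8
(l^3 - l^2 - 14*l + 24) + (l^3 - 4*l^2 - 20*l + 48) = 2*l^3 - 5*l^2 - 34*l + 72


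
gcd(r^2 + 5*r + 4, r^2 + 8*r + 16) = r + 4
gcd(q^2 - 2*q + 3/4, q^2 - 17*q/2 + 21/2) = q - 3/2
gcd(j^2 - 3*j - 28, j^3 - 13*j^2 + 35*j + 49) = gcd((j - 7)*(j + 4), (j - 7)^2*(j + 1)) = j - 7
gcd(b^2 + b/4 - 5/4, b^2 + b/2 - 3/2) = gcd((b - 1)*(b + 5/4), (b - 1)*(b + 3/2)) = b - 1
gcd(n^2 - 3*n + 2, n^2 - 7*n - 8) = 1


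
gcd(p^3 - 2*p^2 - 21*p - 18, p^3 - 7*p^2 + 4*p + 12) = p^2 - 5*p - 6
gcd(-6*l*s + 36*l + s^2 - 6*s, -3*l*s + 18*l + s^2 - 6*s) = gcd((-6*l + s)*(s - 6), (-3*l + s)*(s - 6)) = s - 6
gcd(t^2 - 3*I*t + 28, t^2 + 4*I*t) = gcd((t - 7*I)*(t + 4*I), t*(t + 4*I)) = t + 4*I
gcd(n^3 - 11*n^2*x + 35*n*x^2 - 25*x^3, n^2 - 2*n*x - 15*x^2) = -n + 5*x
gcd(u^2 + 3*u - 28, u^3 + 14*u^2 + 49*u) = u + 7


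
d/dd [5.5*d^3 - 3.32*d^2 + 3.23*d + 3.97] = 16.5*d^2 - 6.64*d + 3.23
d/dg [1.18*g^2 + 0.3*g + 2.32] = 2.36*g + 0.3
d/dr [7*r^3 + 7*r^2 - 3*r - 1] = 21*r^2 + 14*r - 3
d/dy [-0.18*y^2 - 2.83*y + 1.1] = -0.36*y - 2.83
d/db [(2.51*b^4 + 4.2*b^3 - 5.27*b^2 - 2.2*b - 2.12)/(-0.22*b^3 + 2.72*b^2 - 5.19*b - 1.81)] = (-0.5522*b^6 + 13.6544*b^5 - 28.8161*b^4 - 62.7364*b^3 + 9.13009999999999*b^2 + 30.6102*b - 7.0208)/(0.0484*b^6 - 1.1968*b^5 + 9.682*b^4 - 27.4372*b^3 + 17.0897*b^2 + 18.7878*b + 3.2761)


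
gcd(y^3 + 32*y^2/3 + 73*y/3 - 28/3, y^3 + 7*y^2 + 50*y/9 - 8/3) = y - 1/3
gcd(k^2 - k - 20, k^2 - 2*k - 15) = k - 5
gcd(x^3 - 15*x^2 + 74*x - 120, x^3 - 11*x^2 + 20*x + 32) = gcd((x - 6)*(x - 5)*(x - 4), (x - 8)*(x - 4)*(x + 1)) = x - 4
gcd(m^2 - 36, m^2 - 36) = m^2 - 36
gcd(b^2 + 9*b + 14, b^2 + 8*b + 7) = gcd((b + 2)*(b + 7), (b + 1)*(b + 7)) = b + 7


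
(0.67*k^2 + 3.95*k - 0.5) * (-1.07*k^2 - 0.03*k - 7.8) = -0.7169*k^4 - 4.2466*k^3 - 4.8095*k^2 - 30.795*k + 3.9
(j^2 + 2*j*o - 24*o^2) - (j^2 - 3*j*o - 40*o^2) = 5*j*o + 16*o^2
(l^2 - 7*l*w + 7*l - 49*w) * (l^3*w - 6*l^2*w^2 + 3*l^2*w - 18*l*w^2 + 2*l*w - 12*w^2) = l^5*w - 13*l^4*w^2 + 10*l^4*w + 42*l^3*w^3 - 130*l^3*w^2 + 23*l^3*w + 420*l^2*w^3 - 299*l^2*w^2 + 14*l^2*w + 966*l*w^3 - 182*l*w^2 + 588*w^3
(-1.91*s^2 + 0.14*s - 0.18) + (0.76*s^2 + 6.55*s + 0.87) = -1.15*s^2 + 6.69*s + 0.69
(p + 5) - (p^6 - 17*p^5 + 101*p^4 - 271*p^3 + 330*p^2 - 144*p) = -p^6 + 17*p^5 - 101*p^4 + 271*p^3 - 330*p^2 + 145*p + 5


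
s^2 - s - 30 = (s - 6)*(s + 5)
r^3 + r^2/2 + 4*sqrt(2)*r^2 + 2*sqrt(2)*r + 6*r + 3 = (r + 1/2)*(r + sqrt(2))*(r + 3*sqrt(2))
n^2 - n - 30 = (n - 6)*(n + 5)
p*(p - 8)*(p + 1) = p^3 - 7*p^2 - 8*p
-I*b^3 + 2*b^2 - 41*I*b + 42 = (b - 6*I)*(b + 7*I)*(-I*b + 1)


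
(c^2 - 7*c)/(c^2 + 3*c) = (c - 7)/(c + 3)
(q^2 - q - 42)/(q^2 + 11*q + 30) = (q - 7)/(q + 5)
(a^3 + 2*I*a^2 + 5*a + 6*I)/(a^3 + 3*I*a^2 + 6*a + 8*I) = (a + 3*I)/(a + 4*I)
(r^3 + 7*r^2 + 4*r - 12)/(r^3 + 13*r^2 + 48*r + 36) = (r^2 + r - 2)/(r^2 + 7*r + 6)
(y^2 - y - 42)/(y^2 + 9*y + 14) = (y^2 - y - 42)/(y^2 + 9*y + 14)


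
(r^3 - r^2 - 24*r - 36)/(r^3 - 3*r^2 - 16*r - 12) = (r + 3)/(r + 1)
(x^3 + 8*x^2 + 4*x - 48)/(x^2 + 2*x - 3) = (x^3 + 8*x^2 + 4*x - 48)/(x^2 + 2*x - 3)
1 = 1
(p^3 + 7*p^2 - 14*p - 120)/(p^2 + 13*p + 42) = (p^2 + p - 20)/(p + 7)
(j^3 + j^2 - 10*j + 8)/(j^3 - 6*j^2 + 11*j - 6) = (j + 4)/(j - 3)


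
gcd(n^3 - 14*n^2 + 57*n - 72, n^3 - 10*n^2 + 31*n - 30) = n - 3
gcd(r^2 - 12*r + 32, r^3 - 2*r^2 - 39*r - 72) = r - 8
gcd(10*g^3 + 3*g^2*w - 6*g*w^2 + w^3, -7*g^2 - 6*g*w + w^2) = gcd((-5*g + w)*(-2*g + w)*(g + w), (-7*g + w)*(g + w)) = g + w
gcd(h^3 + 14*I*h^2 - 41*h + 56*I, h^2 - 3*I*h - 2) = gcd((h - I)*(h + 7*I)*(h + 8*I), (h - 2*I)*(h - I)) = h - I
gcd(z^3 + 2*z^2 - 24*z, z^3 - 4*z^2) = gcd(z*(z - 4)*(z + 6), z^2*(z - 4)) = z^2 - 4*z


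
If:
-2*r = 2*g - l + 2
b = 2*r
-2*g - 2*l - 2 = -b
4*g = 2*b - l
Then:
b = -2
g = -2/3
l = -4/3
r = -1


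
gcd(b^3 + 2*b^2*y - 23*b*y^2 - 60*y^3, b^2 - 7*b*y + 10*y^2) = -b + 5*y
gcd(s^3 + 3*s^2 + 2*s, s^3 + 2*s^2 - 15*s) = s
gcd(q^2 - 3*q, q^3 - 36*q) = q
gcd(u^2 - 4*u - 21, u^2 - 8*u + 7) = u - 7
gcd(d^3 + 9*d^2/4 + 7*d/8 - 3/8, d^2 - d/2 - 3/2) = d + 1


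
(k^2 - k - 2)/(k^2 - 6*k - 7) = (k - 2)/(k - 7)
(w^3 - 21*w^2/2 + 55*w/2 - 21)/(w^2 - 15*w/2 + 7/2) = (2*w^2 - 7*w + 6)/(2*w - 1)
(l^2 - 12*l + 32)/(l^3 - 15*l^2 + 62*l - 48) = (l - 4)/(l^2 - 7*l + 6)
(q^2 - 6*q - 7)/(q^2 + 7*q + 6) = (q - 7)/(q + 6)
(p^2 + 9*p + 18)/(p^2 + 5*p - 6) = (p + 3)/(p - 1)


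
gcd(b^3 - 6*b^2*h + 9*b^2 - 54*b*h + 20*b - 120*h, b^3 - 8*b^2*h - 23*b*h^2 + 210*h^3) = b - 6*h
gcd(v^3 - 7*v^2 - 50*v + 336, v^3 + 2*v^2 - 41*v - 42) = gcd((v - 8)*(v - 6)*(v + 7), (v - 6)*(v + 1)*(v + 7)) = v^2 + v - 42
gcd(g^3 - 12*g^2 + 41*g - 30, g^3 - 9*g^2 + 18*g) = g - 6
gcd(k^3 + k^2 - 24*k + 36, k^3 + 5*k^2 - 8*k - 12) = k^2 + 4*k - 12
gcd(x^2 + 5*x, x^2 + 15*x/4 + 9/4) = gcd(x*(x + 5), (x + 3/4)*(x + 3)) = 1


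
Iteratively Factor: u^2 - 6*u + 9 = (u - 3)*(u - 3)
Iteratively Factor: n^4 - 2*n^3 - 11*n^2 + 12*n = (n - 1)*(n^3 - n^2 - 12*n) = n*(n - 1)*(n^2 - n - 12) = n*(n - 1)*(n + 3)*(n - 4)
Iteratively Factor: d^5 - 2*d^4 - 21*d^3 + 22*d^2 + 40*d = (d + 1)*(d^4 - 3*d^3 - 18*d^2 + 40*d) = d*(d + 1)*(d^3 - 3*d^2 - 18*d + 40) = d*(d + 1)*(d + 4)*(d^2 - 7*d + 10) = d*(d - 2)*(d + 1)*(d + 4)*(d - 5)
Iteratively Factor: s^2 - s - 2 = (s - 2)*(s + 1)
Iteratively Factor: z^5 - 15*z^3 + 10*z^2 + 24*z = (z - 3)*(z^4 + 3*z^3 - 6*z^2 - 8*z) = (z - 3)*(z + 4)*(z^3 - z^2 - 2*z) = z*(z - 3)*(z + 4)*(z^2 - z - 2) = z*(z - 3)*(z - 2)*(z + 4)*(z + 1)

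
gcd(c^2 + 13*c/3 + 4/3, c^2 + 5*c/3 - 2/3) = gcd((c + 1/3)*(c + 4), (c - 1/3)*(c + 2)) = 1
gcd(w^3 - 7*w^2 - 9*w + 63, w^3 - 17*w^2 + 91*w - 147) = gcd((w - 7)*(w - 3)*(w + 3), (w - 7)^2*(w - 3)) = w^2 - 10*w + 21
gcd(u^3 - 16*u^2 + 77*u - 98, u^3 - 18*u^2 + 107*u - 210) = u - 7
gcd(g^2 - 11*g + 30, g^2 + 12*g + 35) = 1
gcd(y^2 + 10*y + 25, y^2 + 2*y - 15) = y + 5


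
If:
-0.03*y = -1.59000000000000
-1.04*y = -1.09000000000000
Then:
No Solution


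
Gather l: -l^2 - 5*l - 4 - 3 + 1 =-l^2 - 5*l - 6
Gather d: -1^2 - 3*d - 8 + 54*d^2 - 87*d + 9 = 54*d^2 - 90*d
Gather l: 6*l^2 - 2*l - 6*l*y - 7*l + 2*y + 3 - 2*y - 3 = 6*l^2 + l*(-6*y - 9)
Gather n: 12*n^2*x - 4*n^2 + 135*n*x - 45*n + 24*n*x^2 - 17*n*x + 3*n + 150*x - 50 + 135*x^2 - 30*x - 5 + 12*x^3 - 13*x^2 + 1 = n^2*(12*x - 4) + n*(24*x^2 + 118*x - 42) + 12*x^3 + 122*x^2 + 120*x - 54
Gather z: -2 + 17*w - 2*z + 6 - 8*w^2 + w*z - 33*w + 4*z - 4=-8*w^2 - 16*w + z*(w + 2)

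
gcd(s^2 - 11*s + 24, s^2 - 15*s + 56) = s - 8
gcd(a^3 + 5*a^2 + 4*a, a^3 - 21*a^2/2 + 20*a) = a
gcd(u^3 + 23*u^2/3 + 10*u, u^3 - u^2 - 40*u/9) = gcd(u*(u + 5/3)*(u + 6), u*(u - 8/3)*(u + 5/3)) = u^2 + 5*u/3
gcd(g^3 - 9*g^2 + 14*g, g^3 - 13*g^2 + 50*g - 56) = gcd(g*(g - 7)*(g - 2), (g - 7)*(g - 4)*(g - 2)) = g^2 - 9*g + 14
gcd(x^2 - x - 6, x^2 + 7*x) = 1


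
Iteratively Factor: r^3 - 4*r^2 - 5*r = (r + 1)*(r^2 - 5*r) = (r - 5)*(r + 1)*(r)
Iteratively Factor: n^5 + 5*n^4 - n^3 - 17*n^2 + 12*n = (n - 1)*(n^4 + 6*n^3 + 5*n^2 - 12*n) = n*(n - 1)*(n^3 + 6*n^2 + 5*n - 12) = n*(n - 1)^2*(n^2 + 7*n + 12) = n*(n - 1)^2*(n + 3)*(n + 4)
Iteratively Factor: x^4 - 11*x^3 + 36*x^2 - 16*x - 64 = (x - 4)*(x^3 - 7*x^2 + 8*x + 16) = (x - 4)^2*(x^2 - 3*x - 4) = (x - 4)^3*(x + 1)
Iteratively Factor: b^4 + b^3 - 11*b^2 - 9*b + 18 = (b - 1)*(b^3 + 2*b^2 - 9*b - 18) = (b - 1)*(b + 2)*(b^2 - 9) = (b - 3)*(b - 1)*(b + 2)*(b + 3)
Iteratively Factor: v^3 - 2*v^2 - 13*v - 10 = (v + 1)*(v^2 - 3*v - 10) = (v - 5)*(v + 1)*(v + 2)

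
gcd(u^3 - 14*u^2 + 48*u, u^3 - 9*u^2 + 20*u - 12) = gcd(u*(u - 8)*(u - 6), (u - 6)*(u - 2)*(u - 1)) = u - 6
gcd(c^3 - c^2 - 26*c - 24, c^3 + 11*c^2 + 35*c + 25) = c + 1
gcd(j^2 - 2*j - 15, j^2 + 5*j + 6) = j + 3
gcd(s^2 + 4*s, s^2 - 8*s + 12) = 1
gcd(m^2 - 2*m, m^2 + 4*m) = m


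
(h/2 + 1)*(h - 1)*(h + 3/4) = h^3/2 + 7*h^2/8 - 5*h/8 - 3/4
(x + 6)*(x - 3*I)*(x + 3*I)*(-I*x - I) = -I*x^4 - 7*I*x^3 - 15*I*x^2 - 63*I*x - 54*I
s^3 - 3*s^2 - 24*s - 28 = (s - 7)*(s + 2)^2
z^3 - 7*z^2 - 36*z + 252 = (z - 7)*(z - 6)*(z + 6)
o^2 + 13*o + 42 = (o + 6)*(o + 7)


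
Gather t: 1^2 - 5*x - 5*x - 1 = -10*x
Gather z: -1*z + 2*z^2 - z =2*z^2 - 2*z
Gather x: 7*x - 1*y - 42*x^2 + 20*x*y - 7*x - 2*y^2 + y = -42*x^2 + 20*x*y - 2*y^2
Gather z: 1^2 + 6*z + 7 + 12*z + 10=18*z + 18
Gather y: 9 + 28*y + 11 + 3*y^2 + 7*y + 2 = 3*y^2 + 35*y + 22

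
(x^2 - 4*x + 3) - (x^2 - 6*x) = 2*x + 3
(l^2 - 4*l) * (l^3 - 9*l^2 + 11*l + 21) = l^5 - 13*l^4 + 47*l^3 - 23*l^2 - 84*l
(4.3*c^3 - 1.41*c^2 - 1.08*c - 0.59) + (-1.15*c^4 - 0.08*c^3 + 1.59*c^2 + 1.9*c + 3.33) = -1.15*c^4 + 4.22*c^3 + 0.18*c^2 + 0.82*c + 2.74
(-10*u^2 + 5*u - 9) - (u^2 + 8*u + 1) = -11*u^2 - 3*u - 10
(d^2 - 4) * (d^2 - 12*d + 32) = d^4 - 12*d^3 + 28*d^2 + 48*d - 128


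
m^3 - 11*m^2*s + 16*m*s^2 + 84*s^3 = (m - 7*s)*(m - 6*s)*(m + 2*s)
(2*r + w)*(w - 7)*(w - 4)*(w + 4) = 2*r*w^3 - 14*r*w^2 - 32*r*w + 224*r + w^4 - 7*w^3 - 16*w^2 + 112*w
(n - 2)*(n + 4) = n^2 + 2*n - 8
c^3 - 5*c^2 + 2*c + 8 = (c - 4)*(c - 2)*(c + 1)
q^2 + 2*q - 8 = (q - 2)*(q + 4)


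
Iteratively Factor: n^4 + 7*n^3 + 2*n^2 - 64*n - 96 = (n - 3)*(n^3 + 10*n^2 + 32*n + 32) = (n - 3)*(n + 2)*(n^2 + 8*n + 16) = (n - 3)*(n + 2)*(n + 4)*(n + 4)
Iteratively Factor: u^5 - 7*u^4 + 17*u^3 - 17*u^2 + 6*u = (u - 3)*(u^4 - 4*u^3 + 5*u^2 - 2*u) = (u - 3)*(u - 1)*(u^3 - 3*u^2 + 2*u) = (u - 3)*(u - 1)^2*(u^2 - 2*u) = (u - 3)*(u - 2)*(u - 1)^2*(u)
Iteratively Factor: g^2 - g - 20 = (g + 4)*(g - 5)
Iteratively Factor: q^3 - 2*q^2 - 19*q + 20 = (q - 5)*(q^2 + 3*q - 4) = (q - 5)*(q + 4)*(q - 1)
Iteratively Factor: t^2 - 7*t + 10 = (t - 2)*(t - 5)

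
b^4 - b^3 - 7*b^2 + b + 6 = (b - 3)*(b - 1)*(b + 1)*(b + 2)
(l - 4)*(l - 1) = l^2 - 5*l + 4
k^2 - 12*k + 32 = (k - 8)*(k - 4)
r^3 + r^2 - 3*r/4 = r*(r - 1/2)*(r + 3/2)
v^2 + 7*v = v*(v + 7)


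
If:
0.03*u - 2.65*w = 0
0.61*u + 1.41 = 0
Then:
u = -2.31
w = -0.03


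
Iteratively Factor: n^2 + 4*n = (n + 4)*(n)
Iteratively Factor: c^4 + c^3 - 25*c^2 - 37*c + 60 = (c + 3)*(c^3 - 2*c^2 - 19*c + 20) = (c - 5)*(c + 3)*(c^2 + 3*c - 4) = (c - 5)*(c - 1)*(c + 3)*(c + 4)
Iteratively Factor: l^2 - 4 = (l + 2)*(l - 2)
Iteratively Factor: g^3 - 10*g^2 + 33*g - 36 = (g - 3)*(g^2 - 7*g + 12) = (g - 4)*(g - 3)*(g - 3)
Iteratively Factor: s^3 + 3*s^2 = (s)*(s^2 + 3*s) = s*(s + 3)*(s)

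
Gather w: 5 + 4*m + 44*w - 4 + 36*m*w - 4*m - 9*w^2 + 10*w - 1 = -9*w^2 + w*(36*m + 54)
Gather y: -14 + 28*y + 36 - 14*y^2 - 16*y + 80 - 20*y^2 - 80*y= -34*y^2 - 68*y + 102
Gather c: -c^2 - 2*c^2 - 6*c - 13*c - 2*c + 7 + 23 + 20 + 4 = -3*c^2 - 21*c + 54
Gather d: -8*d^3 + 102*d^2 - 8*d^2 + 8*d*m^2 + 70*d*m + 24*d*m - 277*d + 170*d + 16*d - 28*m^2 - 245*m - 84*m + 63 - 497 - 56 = -8*d^3 + 94*d^2 + d*(8*m^2 + 94*m - 91) - 28*m^2 - 329*m - 490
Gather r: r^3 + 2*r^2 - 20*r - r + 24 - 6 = r^3 + 2*r^2 - 21*r + 18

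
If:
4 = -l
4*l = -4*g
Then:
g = 4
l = -4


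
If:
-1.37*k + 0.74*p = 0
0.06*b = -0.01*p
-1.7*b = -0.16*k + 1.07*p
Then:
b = 0.00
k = 0.00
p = 0.00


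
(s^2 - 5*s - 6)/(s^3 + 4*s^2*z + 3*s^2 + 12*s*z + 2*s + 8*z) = (s - 6)/(s^2 + 4*s*z + 2*s + 8*z)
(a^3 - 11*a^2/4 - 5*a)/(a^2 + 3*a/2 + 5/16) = 4*a*(a - 4)/(4*a + 1)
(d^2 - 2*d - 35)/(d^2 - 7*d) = (d + 5)/d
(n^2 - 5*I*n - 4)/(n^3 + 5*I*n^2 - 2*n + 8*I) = (n - 4*I)/(n^2 + 6*I*n - 8)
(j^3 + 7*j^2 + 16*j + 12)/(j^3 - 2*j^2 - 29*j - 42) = (j + 2)/(j - 7)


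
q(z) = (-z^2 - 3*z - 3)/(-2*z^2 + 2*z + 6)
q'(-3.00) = -0.04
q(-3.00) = 0.17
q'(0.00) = -0.33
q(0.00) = -0.50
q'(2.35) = -945.85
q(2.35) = 45.14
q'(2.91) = -5.71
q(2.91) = 3.95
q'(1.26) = -1.92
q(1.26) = -1.57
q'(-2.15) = 0.05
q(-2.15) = 0.16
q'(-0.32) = -0.19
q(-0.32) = -0.42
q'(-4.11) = -0.04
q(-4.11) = 0.21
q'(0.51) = -0.62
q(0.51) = -0.74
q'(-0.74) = 0.12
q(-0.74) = -0.39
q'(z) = (-2*z - 3)/(-2*z^2 + 2*z + 6) + (4*z - 2)*(-z^2 - 3*z - 3)/(-2*z^2 + 2*z + 6)^2 = (-2*z^2 - 6*z - 3)/(z^4 - 2*z^3 - 5*z^2 + 6*z + 9)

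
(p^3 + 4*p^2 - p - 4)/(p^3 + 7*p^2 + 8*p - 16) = (p + 1)/(p + 4)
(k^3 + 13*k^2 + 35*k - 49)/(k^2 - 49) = (k^2 + 6*k - 7)/(k - 7)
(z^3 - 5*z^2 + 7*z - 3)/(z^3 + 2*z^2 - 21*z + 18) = (z - 1)/(z + 6)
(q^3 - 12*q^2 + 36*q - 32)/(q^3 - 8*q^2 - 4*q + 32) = (q - 2)/(q + 2)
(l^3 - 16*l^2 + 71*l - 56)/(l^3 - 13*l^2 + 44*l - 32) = (l - 7)/(l - 4)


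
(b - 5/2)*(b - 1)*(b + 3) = b^3 - b^2/2 - 8*b + 15/2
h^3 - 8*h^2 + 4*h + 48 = (h - 6)*(h - 4)*(h + 2)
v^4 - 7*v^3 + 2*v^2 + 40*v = v*(v - 5)*(v - 4)*(v + 2)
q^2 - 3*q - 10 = (q - 5)*(q + 2)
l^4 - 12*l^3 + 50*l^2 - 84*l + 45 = (l - 5)*(l - 3)^2*(l - 1)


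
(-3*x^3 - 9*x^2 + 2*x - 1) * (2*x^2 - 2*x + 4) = -6*x^5 - 12*x^4 + 10*x^3 - 42*x^2 + 10*x - 4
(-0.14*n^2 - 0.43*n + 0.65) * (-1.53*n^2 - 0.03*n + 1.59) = 0.2142*n^4 + 0.6621*n^3 - 1.2042*n^2 - 0.7032*n + 1.0335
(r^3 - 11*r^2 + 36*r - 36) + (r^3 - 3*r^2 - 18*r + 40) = 2*r^3 - 14*r^2 + 18*r + 4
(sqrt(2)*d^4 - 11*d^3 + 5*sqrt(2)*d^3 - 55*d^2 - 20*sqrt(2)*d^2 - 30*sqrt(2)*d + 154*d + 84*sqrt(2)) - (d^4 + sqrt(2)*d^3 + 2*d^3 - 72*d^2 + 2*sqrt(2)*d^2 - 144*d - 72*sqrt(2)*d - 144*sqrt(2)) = -d^4 + sqrt(2)*d^4 - 13*d^3 + 4*sqrt(2)*d^3 - 22*sqrt(2)*d^2 + 17*d^2 + 42*sqrt(2)*d + 298*d + 228*sqrt(2)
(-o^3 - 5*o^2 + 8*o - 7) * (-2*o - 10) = 2*o^4 + 20*o^3 + 34*o^2 - 66*o + 70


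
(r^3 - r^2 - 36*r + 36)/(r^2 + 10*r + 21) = (r^3 - r^2 - 36*r + 36)/(r^2 + 10*r + 21)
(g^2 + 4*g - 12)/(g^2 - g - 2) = (g + 6)/(g + 1)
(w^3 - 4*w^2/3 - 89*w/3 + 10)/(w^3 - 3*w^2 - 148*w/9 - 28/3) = 3*(3*w^2 + 14*w - 5)/(9*w^2 + 27*w + 14)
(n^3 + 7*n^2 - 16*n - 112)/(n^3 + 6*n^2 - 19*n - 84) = (n + 4)/(n + 3)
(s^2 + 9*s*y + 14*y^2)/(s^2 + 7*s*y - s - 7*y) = (s + 2*y)/(s - 1)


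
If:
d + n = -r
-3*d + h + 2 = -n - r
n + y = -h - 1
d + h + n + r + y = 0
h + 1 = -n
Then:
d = 1/2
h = 0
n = -1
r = 1/2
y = 0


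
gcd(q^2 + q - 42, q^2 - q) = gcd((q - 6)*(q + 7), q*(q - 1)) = 1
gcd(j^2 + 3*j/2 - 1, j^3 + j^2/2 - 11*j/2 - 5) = j + 2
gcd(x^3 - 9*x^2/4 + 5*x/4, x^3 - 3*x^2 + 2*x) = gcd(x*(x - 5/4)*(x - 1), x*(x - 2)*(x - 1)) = x^2 - x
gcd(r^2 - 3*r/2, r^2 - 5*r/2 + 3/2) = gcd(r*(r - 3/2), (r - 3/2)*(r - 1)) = r - 3/2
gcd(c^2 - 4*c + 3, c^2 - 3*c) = c - 3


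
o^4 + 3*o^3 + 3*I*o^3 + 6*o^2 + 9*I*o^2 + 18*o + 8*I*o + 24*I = (o + 3)*(o - 2*I)*(o + I)*(o + 4*I)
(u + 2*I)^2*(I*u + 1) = I*u^3 - 3*u^2 - 4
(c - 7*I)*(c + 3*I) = c^2 - 4*I*c + 21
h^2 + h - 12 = (h - 3)*(h + 4)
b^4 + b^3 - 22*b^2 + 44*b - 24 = (b - 2)^2*(b - 1)*(b + 6)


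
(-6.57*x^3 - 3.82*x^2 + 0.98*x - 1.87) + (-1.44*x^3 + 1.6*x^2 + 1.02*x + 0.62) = -8.01*x^3 - 2.22*x^2 + 2.0*x - 1.25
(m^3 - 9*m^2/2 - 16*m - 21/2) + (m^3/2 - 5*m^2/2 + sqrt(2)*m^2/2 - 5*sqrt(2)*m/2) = 3*m^3/2 - 7*m^2 + sqrt(2)*m^2/2 - 16*m - 5*sqrt(2)*m/2 - 21/2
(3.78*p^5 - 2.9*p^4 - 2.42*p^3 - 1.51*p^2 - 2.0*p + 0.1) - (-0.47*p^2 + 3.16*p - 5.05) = 3.78*p^5 - 2.9*p^4 - 2.42*p^3 - 1.04*p^2 - 5.16*p + 5.15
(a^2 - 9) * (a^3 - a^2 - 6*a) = a^5 - a^4 - 15*a^3 + 9*a^2 + 54*a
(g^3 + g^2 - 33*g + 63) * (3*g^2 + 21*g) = 3*g^5 + 24*g^4 - 78*g^3 - 504*g^2 + 1323*g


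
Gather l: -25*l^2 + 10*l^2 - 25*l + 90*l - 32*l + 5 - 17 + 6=-15*l^2 + 33*l - 6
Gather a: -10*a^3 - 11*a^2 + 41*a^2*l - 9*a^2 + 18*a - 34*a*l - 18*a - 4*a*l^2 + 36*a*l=-10*a^3 + a^2*(41*l - 20) + a*(-4*l^2 + 2*l)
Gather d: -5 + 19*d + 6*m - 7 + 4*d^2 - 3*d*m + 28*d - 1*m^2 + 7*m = 4*d^2 + d*(47 - 3*m) - m^2 + 13*m - 12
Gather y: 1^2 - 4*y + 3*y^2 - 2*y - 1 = 3*y^2 - 6*y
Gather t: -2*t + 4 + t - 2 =2 - t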